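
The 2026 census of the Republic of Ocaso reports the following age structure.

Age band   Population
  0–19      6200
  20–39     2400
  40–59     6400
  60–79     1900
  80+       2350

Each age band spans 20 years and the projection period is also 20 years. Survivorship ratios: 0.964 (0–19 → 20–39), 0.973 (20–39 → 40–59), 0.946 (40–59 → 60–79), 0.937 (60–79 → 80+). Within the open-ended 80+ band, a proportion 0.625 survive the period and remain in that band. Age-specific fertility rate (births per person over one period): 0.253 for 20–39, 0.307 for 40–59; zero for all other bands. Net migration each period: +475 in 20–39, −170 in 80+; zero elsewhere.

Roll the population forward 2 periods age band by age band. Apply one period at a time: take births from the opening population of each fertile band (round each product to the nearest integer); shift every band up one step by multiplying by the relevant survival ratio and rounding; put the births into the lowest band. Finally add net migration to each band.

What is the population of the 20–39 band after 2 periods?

After projecting period 1:
Births: 2400 * 0.253 = 607, 6400 * 0.307 = 1965 → 2572
20–39: 6200 * 0.964 = 5977
40–59: 2400 * 0.973 = 2335
60–79: 6400 * 0.946 = 6054
80+: 1900 * 0.937 + 2350 * 0.625 = 1780 + 1469 = 3249
Net migration: 20–39 + 475 → 6452; 80+ − 170 → 3079
End of period: [2572, 6452, 2335, 6054, 3079]
After projecting period 2:
Births: 6452 * 0.253 = 1632, 2335 * 0.307 = 717 → 2349
20–39: 2572 * 0.964 = 2479
40–59: 6452 * 0.973 = 6278
60–79: 2335 * 0.946 = 2209
80+: 6054 * 0.937 + 3079 * 0.625 = 5673 + 1924 = 7597
Net migration: 20–39 + 475 → 2954; 80+ − 170 → 7427
End of period: [2349, 2954, 6278, 2209, 7427]

2954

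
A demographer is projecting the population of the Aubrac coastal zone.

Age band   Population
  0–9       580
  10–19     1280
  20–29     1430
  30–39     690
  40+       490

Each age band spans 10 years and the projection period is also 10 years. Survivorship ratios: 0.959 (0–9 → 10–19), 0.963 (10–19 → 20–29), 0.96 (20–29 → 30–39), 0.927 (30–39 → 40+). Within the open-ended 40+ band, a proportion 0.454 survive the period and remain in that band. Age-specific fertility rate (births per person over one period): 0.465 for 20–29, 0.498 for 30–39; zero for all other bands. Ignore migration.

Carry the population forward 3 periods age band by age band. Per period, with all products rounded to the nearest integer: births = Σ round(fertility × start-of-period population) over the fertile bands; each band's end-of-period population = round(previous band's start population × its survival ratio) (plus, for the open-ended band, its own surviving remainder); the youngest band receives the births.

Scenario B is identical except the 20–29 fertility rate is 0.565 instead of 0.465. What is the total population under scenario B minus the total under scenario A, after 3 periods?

Period 1.
Births: 1430 × 0.465 = 665, 690 × 0.498 = 344 — total 1009
10–19: 580 × 0.959 = 556
20–29: 1280 × 0.963 = 1233
30–39: 1430 × 0.96 = 1373
40+: 690 × 0.927 + 490 × 0.454 = 640 + 222 = 862
→ [1009, 556, 1233, 1373, 862]
Period 2.
Births: 1233 × 0.465 = 573, 1373 × 0.498 = 684 — total 1257
10–19: 1009 × 0.959 = 968
20–29: 556 × 0.963 = 535
30–39: 1233 × 0.96 = 1184
40+: 1373 × 0.927 + 862 × 0.454 = 1273 + 391 = 1664
→ [1257, 968, 535, 1184, 1664]
Period 3.
Births: 535 × 0.465 = 249, 1184 × 0.498 = 590 — total 839
10–19: 1257 × 0.959 = 1205
20–29: 968 × 0.963 = 932
30–39: 535 × 0.96 = 514
40+: 1184 × 0.927 + 1664 × 0.454 = 1098 + 755 = 1853
→ [839, 1205, 932, 514, 1853]
Scenario A total after 3 periods: 5343
Scenario B projection —
Period 1.
Births: 1430 × 0.565 = 808, 690 × 0.498 = 344 — total 1152
10–19: 580 × 0.959 = 556
20–29: 1280 × 0.963 = 1233
30–39: 1430 × 0.96 = 1373
40+: 690 × 0.927 + 490 × 0.454 = 640 + 222 = 862
→ [1152, 556, 1233, 1373, 862]
Period 2.
Births: 1233 × 0.565 = 697, 1373 × 0.498 = 684 — total 1381
10–19: 1152 × 0.959 = 1105
20–29: 556 × 0.963 = 535
30–39: 1233 × 0.96 = 1184
40+: 1373 × 0.927 + 862 × 0.454 = 1273 + 391 = 1664
→ [1381, 1105, 535, 1184, 1664]
Period 3.
Births: 535 × 0.565 = 302, 1184 × 0.498 = 590 — total 892
10–19: 1381 × 0.959 = 1324
20–29: 1105 × 0.963 = 1064
30–39: 535 × 0.96 = 514
40+: 1184 × 0.927 + 1664 × 0.454 = 1098 + 755 = 1853
→ [892, 1324, 1064, 514, 1853]
Scenario B total after 3 periods: 5647
Difference B − A = 5647 − 5343 = 304

304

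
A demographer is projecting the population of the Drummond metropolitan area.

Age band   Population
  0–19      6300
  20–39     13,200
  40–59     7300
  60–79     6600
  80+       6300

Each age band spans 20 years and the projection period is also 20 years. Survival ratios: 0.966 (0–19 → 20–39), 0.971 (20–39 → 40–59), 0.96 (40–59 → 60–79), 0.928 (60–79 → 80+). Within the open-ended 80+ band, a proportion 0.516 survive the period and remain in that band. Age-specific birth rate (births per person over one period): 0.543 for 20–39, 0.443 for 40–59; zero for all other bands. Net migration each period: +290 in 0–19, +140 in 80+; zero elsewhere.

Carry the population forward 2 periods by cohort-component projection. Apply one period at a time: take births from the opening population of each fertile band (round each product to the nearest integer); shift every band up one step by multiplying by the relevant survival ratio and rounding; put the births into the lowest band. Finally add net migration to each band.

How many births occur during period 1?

10402

Period 1.
Births: 13200 × 0.543 = 7168, 7300 × 0.443 = 3234 → 10402
20–39: 6300 × 0.966 = 6086
40–59: 13200 × 0.971 = 12817
60–79: 7300 × 0.96 = 7008
80+: 6600 × 0.928 + 6300 × 0.516 = 6125 + 3251 = 9376
Net migration: 0–19 + 290 → 10692; 80+ + 140 → 9516
→ [10692, 6086, 12817, 7008, 9516]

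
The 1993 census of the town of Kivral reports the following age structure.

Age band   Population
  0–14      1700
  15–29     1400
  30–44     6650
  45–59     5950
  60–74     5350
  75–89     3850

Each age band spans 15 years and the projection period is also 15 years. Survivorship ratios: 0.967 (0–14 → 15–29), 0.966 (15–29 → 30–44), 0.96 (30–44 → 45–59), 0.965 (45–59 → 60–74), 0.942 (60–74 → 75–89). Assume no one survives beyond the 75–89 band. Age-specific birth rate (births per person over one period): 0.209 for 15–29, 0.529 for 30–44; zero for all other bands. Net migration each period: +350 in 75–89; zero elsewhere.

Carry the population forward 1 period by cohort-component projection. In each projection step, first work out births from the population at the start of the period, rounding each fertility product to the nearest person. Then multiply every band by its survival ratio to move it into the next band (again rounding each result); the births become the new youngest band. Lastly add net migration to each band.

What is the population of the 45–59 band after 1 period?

— Period 1 —
Births: 1400 * 0.209 = 293, 6650 * 0.529 = 3518 — total 3811
15–29: 1700 * 0.967 = 1644
30–44: 1400 * 0.966 = 1352
45–59: 6650 * 0.96 = 6384
60–74: 5950 * 0.965 = 5742
75–89: 5350 * 0.942 = 5040
Net migration: 75–89 + 350 → 5390
Giving 3811 / 1644 / 1352 / 6384 / 5742 / 5390.

6384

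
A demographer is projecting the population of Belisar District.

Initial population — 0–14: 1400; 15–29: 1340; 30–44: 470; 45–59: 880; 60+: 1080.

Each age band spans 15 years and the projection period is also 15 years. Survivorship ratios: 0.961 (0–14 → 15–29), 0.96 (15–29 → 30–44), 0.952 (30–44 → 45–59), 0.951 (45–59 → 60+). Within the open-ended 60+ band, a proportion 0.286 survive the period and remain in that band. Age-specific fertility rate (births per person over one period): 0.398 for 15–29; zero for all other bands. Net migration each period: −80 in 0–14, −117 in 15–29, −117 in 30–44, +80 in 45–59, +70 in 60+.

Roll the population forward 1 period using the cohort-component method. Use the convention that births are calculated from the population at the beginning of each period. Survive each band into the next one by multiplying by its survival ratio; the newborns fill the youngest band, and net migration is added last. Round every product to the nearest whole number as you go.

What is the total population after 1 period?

[period 1]
Births: 1340 * 0.398 = 533
15–29: 1400 * 0.961 = 1345
30–44: 1340 * 0.96 = 1286
45–59: 470 * 0.952 = 447
60+: 880 * 0.951 + 1080 * 0.286 = 837 + 309 = 1146
Net migration: 0–14 − 80 → 453; 15–29 − 117 → 1228; 30–44 − 117 → 1169; 45–59 + 80 → 527; 60+ + 70 → 1216
End of period: [453, 1228, 1169, 527, 1216]
Total after period 1: 453 + 1228 + 1169 + 527 + 1216 = 4593

4593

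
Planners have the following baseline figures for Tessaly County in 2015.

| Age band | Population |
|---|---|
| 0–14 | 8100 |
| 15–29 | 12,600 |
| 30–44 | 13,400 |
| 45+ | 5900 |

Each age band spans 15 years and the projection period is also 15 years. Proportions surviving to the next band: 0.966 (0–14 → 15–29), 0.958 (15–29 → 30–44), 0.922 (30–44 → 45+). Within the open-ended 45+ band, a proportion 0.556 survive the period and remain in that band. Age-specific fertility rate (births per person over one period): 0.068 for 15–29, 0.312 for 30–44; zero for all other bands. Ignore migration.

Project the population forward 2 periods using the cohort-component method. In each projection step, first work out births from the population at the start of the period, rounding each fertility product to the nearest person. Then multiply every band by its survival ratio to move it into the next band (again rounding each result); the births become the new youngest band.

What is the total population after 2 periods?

36483

[period 1]
Births: 12600 * 0.068 = 857 ; 13400 * 0.312 = 4181 → total 5038
15–29: 8100 * 0.966 = 7825
30–44: 12600 * 0.958 = 12071
45+: 13400 * 0.922 + 5900 * 0.556 = 12355 + 3280 = 15635
End of period: [5038, 7825, 12071, 15635]
[period 2]
Births: 7825 * 0.068 = 532 ; 12071 * 0.312 = 3766 → total 4298
15–29: 5038 * 0.966 = 4867
30–44: 7825 * 0.958 = 7496
45+: 12071 * 0.922 + 15635 * 0.556 = 11129 + 8693 = 19822
End of period: [4298, 4867, 7496, 19822]
Total after period 2: 4298 + 4867 + 7496 + 19822 = 36483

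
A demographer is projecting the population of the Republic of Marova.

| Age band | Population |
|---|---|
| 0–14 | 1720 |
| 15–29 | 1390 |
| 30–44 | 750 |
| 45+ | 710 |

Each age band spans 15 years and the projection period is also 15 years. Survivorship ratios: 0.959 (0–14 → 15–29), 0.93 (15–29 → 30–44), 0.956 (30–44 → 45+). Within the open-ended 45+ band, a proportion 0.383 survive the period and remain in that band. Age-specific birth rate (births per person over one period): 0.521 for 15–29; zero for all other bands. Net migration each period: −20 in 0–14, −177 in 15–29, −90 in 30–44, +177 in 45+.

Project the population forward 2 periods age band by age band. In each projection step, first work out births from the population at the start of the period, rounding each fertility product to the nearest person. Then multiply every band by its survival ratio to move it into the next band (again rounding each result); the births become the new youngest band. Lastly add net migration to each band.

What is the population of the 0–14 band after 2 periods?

After projecting period 1:
Births: 1390 × 0.521 = 724
15–29: 1720 × 0.959 = 1649
30–44: 1390 × 0.93 = 1293
45+: 750 × 0.956 + 710 × 0.383 = 717 + 272 = 989
Net migration: 0–14 − 20 → 704; 15–29 − 177 → 1472; 30–44 − 90 → 1203; 45+ + 177 → 1166
→ [704, 1472, 1203, 1166]
After projecting period 2:
Births: 1472 × 0.521 = 767
15–29: 704 × 0.959 = 675
30–44: 1472 × 0.93 = 1369
45+: 1203 × 0.956 + 1166 × 0.383 = 1150 + 447 = 1597
Net migration: 0–14 − 20 → 747; 15–29 − 177 → 498; 30–44 − 90 → 1279; 45+ + 177 → 1774
→ [747, 498, 1279, 1774]

747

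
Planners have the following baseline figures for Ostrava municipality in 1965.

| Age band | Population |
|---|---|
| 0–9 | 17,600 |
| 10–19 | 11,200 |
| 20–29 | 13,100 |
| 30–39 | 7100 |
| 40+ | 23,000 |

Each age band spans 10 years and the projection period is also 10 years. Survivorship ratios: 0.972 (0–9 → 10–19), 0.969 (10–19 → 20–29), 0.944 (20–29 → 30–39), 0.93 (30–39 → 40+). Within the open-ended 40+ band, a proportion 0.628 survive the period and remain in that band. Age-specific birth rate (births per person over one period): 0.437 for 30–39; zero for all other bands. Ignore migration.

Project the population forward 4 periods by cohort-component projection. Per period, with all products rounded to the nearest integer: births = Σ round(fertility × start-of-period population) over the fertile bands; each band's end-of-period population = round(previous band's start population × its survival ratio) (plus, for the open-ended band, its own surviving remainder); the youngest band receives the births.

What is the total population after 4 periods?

Period 1:
Births: 7100 × 0.437 = 3103
10–19: 17600 × 0.972 = 17107
20–29: 11200 × 0.969 = 10853
30–39: 13100 × 0.944 = 12366
40+: 7100 × 0.93 + 23000 × 0.628 = 6603 + 14444 = 21047
Population now: 0–9=3103, 10–19=17107, 20–29=10853, 30–39=12366, 40+=21047
Period 2:
Births: 12366 × 0.437 = 5404
10–19: 3103 × 0.972 = 3016
20–29: 17107 × 0.969 = 16577
30–39: 10853 × 0.944 = 10245
40+: 12366 × 0.93 + 21047 × 0.628 = 11500 + 13218 = 24718
Population now: 0–9=5404, 10–19=3016, 20–29=16577, 30–39=10245, 40+=24718
Period 3:
Births: 10245 × 0.437 = 4477
10–19: 5404 × 0.972 = 5253
20–29: 3016 × 0.969 = 2923
30–39: 16577 × 0.944 = 15649
40+: 10245 × 0.93 + 24718 × 0.628 = 9528 + 15523 = 25051
Population now: 0–9=4477, 10–19=5253, 20–29=2923, 30–39=15649, 40+=25051
Period 4:
Births: 15649 × 0.437 = 6839
10–19: 4477 × 0.972 = 4352
20–29: 5253 × 0.969 = 5090
30–39: 2923 × 0.944 = 2759
40+: 15649 × 0.93 + 25051 × 0.628 = 14554 + 15732 = 30286
Population now: 0–9=6839, 10–19=4352, 20–29=5090, 30–39=2759, 40+=30286
Total after period 4: 6839 + 4352 + 5090 + 2759 + 30286 = 49326

49326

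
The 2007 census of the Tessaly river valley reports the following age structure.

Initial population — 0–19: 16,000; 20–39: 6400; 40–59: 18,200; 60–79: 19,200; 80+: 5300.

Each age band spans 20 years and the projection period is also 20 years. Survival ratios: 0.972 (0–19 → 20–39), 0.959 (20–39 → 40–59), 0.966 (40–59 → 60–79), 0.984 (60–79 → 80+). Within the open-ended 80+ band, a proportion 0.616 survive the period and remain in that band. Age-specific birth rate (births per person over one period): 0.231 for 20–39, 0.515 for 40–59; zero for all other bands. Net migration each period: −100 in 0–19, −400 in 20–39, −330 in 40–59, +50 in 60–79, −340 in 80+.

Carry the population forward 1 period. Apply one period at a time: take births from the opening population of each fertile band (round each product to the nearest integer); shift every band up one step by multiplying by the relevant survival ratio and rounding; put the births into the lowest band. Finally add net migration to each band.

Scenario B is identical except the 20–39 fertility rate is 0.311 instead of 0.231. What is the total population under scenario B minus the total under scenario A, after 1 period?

512

[period 1]
Births: 6400 × 0.231 = 1478 ; 18200 × 0.515 = 9373 ⇒ total 10851
20–39: 16000 × 0.972 = 15552
40–59: 6400 × 0.959 = 6138
60–79: 18200 × 0.966 = 17581
80+: 19200 × 0.984 + 5300 × 0.616 = 18893 + 3265 = 22158
Net migration: 0–19 − 100 → 10751; 20–39 − 400 → 15152; 40–59 − 330 → 5808; 60–79 + 50 → 17631; 80+ − 340 → 21818
Population now: 0–19=10751, 20–39=15152, 40–59=5808, 60–79=17631, 80+=21818
Scenario A total after 1 period: 71160
Scenario B projection —
[period 1]
Births: 6400 × 0.311 = 1990 ; 18200 × 0.515 = 9373 ⇒ total 11363
20–39: 16000 × 0.972 = 15552
40–59: 6400 × 0.959 = 6138
60–79: 18200 × 0.966 = 17581
80+: 19200 × 0.984 + 5300 × 0.616 = 18893 + 3265 = 22158
Net migration: 0–19 − 100 → 11263; 20–39 − 400 → 15152; 40–59 − 330 → 5808; 60–79 + 50 → 17631; 80+ − 340 → 21818
Population now: 0–19=11263, 20–39=15152, 40–59=5808, 60–79=17631, 80+=21818
Scenario B total after 1 period: 71672
Difference B − A = 71672 − 71160 = 512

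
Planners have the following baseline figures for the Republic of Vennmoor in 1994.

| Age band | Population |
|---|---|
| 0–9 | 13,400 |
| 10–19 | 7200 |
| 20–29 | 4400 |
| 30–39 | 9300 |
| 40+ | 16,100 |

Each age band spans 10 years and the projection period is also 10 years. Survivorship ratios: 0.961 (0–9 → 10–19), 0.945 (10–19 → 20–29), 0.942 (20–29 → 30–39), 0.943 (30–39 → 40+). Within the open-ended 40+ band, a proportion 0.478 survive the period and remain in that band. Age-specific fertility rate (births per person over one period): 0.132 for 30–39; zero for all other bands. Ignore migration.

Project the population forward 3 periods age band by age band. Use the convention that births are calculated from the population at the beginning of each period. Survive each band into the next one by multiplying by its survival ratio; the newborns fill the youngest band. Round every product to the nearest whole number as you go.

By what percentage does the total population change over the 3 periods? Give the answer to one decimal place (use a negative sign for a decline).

Call the groups 1 to 5, youngest first.
— Period 1 —
Births: 9300 × 0.132 = 1228
Group 2: 13400 × 0.961 = 12877
Group 3: 7200 × 0.945 = 6804
Group 4: 4400 × 0.942 = 4145
Group 5: 9300 × 0.943 + 16100 × 0.478 = 8770 + 7696 = 16466
→ [1228, 12877, 6804, 4145, 16466]
— Period 2 —
Births: 4145 × 0.132 = 547
Group 2: 1228 × 0.961 = 1180
Group 3: 12877 × 0.945 = 12169
Group 4: 6804 × 0.942 = 6409
Group 5: 4145 × 0.943 + 16466 × 0.478 = 3909 + 7871 = 11780
→ [547, 1180, 12169, 6409, 11780]
— Period 3 —
Births: 6409 × 0.132 = 846
Group 2: 547 × 0.961 = 526
Group 3: 1180 × 0.945 = 1115
Group 4: 12169 × 0.942 = 11463
Group 5: 6409 × 0.943 + 11780 × 0.478 = 6044 + 5631 = 11675
→ [846, 526, 1115, 11463, 11675]
Total: 50400 → 25625; change = -24775; percentage change = -49.2%

-49.2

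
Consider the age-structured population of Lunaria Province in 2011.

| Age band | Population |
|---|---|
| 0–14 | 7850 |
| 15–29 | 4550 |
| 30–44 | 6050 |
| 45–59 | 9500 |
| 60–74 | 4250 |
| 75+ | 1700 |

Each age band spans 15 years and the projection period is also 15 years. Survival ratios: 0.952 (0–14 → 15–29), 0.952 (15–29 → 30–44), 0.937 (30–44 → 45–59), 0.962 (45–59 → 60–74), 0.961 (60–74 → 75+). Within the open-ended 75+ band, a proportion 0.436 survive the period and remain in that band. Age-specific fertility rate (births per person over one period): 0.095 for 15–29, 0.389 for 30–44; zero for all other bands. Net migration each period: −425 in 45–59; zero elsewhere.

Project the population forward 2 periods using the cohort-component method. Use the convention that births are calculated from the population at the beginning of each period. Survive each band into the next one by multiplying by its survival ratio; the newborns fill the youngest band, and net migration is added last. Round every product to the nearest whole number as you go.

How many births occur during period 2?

Period 1:
Births: 4550 * 0.095 = 432  |  6050 * 0.389 = 2353 ⇒ total 2785
15–29: 7850 * 0.952 = 7473
30–44: 4550 * 0.952 = 4332
45–59: 6050 * 0.937 = 5669
60–74: 9500 * 0.962 = 9139
75+: 4250 * 0.961 + 1700 * 0.436 = 4084 + 741 = 4825
Net migration: 45–59 − 425 → 5244
Giving 2785 / 7473 / 4332 / 5244 / 9139 / 4825.
Period 2:
Births: 7473 * 0.095 = 710  |  4332 * 0.389 = 1685 ⇒ total 2395
15–29: 2785 * 0.952 = 2651
30–44: 7473 * 0.952 = 7114
45–59: 4332 * 0.937 = 4059
60–74: 5244 * 0.962 = 5045
75+: 9139 * 0.961 + 4825 * 0.436 = 8783 + 2104 = 10887
Net migration: 45–59 − 425 → 3634
Giving 2395 / 2651 / 7114 / 3634 / 5045 / 10887.

2395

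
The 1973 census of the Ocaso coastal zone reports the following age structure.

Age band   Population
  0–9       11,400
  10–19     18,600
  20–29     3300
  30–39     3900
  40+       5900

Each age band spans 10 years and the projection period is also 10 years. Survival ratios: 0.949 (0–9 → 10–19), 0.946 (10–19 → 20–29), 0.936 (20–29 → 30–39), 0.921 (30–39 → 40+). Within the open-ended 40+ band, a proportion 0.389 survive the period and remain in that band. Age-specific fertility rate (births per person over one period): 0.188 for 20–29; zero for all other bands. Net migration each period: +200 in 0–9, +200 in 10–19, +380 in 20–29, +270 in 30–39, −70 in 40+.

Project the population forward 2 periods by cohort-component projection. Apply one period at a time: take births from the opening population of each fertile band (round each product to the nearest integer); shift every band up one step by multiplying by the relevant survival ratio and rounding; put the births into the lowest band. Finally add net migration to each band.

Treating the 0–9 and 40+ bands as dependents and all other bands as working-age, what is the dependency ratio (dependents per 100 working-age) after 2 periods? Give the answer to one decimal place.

30.7

Let band 1 be 0–9 through band 5 = 40+.
After projecting period 1:
Births: 3300 × 0.188 = 620
Band 2: 11400 × 0.949 = 10819
Band 3: 18600 × 0.946 = 17596
Band 4: 3300 × 0.936 = 3089
Band 5: 3900 × 0.921 + 5900 × 0.389 = 3592 + 2295 = 5887
Net migration: Band 1 + 200 → 820; Band 2 + 200 → 11019; Band 3 + 380 → 17976; Band 4 + 270 → 3359; Band 5 − 70 → 5817
Population now: 0–9=820, 10–19=11019, 20–29=17976, 30–39=3359, 40+=5817
After projecting period 2:
Births: 17976 × 0.188 = 3379
Band 2: 820 × 0.949 = 778
Band 3: 11019 × 0.946 = 10424
Band 4: 17976 × 0.936 = 16826
Band 5: 3359 × 0.921 + 5817 × 0.389 = 3094 + 2263 = 5357
Net migration: Band 1 + 200 → 3579; Band 2 + 200 → 978; Band 3 + 380 → 10804; Band 4 + 270 → 17096; Band 5 − 70 → 5287
Population now: 0–9=3579, 10–19=978, 20–29=10804, 30–39=17096, 40+=5287
Dependents (band 0–9 + band 40+) = 3579 + 5287 = 8866; working-age = 28878; ratio = 8866/28878 × 100 = 30.7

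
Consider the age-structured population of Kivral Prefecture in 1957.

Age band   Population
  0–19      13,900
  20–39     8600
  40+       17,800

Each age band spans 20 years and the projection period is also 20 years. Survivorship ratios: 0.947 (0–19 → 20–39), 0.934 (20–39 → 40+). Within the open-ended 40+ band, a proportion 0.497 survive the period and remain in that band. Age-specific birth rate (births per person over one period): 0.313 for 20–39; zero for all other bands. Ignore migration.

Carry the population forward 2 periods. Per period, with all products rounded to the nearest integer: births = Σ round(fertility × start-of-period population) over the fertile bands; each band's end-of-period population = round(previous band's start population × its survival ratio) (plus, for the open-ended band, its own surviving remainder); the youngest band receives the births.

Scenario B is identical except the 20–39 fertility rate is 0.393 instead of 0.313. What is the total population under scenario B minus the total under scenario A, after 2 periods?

(Bands numbered youngest = 1 to oldest = 3.)
Period 1:
Births: 8600 * 0.313 = 2692
Band 2: 13900 * 0.947 = 13163
Band 3: 8600 * 0.934 + 17800 * 0.497 = 8032 + 8847 = 16879
Population now: 0–19=2692, 20–39=13163, 40+=16879
Period 2:
Births: 13163 * 0.313 = 4120
Band 2: 2692 * 0.947 = 2549
Band 3: 13163 * 0.934 + 16879 * 0.497 = 12294 + 8389 = 20683
Population now: 0–19=4120, 20–39=2549, 40+=20683
Scenario A total after 2 periods: 27352
Scenario B projection —
Period 1:
Births: 8600 * 0.393 = 3380
Band 2: 13900 * 0.947 = 13163
Band 3: 8600 * 0.934 + 17800 * 0.497 = 8032 + 8847 = 16879
Population now: 0–19=3380, 20–39=13163, 40+=16879
Period 2:
Births: 13163 * 0.393 = 5173
Band 2: 3380 * 0.947 = 3201
Band 3: 13163 * 0.934 + 16879 * 0.497 = 12294 + 8389 = 20683
Population now: 0–19=5173, 20–39=3201, 40+=20683
Scenario B total after 2 periods: 29057
Difference B − A = 29057 − 27352 = 1705

1705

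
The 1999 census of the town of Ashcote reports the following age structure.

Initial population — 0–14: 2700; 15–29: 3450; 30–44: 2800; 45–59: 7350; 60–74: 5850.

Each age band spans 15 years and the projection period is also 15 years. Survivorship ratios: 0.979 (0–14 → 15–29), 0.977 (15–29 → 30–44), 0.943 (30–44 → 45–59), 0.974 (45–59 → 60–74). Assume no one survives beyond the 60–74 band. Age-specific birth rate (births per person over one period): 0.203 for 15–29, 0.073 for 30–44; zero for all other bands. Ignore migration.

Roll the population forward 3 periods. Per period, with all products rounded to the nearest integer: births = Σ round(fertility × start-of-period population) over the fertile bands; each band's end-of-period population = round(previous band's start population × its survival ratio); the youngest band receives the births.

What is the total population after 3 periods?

After projecting period 1:
Births: 3450 * 0.203 = 700 ; 2800 * 0.073 = 204 — total 904
15–29: 2700 * 0.979 = 2643
30–44: 3450 * 0.977 = 3371
45–59: 2800 * 0.943 = 2640
60–74: 7350 * 0.974 = 7159
Population now: 0–14=904, 15–29=2643, 30–44=3371, 45–59=2640, 60–74=7159
After projecting period 2:
Births: 2643 * 0.203 = 537 ; 3371 * 0.073 = 246 — total 783
15–29: 904 * 0.979 = 885
30–44: 2643 * 0.977 = 2582
45–59: 3371 * 0.943 = 3179
60–74: 2640 * 0.974 = 2571
Population now: 0–14=783, 15–29=885, 30–44=2582, 45–59=3179, 60–74=2571
After projecting period 3:
Births: 885 * 0.203 = 180 ; 2582 * 0.073 = 188 — total 368
15–29: 783 * 0.979 = 767
30–44: 885 * 0.977 = 865
45–59: 2582 * 0.943 = 2435
60–74: 3179 * 0.974 = 3096
Population now: 0–14=368, 15–29=767, 30–44=865, 45–59=2435, 60–74=3096
Total after period 3: 368 + 767 + 865 + 2435 + 3096 = 7531

7531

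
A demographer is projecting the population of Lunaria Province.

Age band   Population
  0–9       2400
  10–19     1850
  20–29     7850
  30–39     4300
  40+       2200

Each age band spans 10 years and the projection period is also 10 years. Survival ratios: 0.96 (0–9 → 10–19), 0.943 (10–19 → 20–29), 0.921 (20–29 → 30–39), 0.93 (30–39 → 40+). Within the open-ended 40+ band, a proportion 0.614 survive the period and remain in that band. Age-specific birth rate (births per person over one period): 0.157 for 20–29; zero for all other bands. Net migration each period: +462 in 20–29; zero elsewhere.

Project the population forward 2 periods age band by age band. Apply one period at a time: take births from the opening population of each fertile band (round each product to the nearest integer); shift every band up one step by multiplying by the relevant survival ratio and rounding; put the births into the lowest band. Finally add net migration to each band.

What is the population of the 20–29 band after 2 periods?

[period 1]
Births: 7850 × 0.157 = 1232
10–19: 2400 × 0.96 = 2304
20–29: 1850 × 0.943 = 1745
30–39: 7850 × 0.921 = 7230
40+: 4300 × 0.93 + 2200 × 0.614 = 3999 + 1351 = 5350
Net migration: 20–29 + 462 → 2207
→ [1232, 2304, 2207, 7230, 5350]
[period 2]
Births: 2207 × 0.157 = 346
10–19: 1232 × 0.96 = 1183
20–29: 2304 × 0.943 = 2173
30–39: 2207 × 0.921 = 2033
40+: 7230 × 0.93 + 5350 × 0.614 = 6724 + 3285 = 10009
Net migration: 20–29 + 462 → 2635
→ [346, 1183, 2635, 2033, 10009]

2635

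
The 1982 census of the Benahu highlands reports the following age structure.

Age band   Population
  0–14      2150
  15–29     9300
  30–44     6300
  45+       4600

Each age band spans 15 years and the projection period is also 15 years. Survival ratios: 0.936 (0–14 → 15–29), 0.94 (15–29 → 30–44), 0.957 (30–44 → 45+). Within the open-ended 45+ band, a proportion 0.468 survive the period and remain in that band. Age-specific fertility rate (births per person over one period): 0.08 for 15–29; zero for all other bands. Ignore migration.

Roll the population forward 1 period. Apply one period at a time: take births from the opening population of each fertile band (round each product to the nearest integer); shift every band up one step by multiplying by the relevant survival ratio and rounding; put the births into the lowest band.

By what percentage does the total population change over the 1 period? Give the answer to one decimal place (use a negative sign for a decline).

-11.9

After projecting period 1:
Births: 9300 × 0.08 = 744
15–29: 2150 × 0.936 = 2012
30–44: 9300 × 0.94 = 8742
45+: 6300 × 0.957 + 4600 × 0.468 = 6029 + 2153 = 8182
Population now: 0–14=744, 15–29=2012, 30–44=8742, 45+=8182
Total: 22350 → 19680; change = -2670; percentage change = -11.9%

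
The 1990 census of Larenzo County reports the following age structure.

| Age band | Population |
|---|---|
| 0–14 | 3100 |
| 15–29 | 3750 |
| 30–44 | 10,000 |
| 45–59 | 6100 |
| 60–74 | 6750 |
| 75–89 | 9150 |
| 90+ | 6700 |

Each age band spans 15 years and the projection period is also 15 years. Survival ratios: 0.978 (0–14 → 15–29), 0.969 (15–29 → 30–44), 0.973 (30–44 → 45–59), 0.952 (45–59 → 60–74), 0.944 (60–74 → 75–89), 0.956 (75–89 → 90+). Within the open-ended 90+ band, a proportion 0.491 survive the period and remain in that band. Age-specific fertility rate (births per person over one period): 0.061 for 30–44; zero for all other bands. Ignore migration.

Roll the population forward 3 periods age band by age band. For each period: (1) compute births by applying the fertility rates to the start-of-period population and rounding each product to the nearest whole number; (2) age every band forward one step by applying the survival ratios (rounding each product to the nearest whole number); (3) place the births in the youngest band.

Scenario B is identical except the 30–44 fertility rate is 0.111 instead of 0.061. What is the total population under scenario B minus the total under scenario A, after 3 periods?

798

Period 1:
Births: 10000 × 0.061 = 610
15–29: 3100 × 0.978 = 3032
30–44: 3750 × 0.969 = 3634
45–59: 10000 × 0.973 = 9730
60–74: 6100 × 0.952 = 5807
75–89: 6750 × 0.944 = 6372
90+: 9150 × 0.956 + 6700 × 0.491 = 8747 + 3290 = 12037
Population now: 0–14=610, 15–29=3032, 30–44=3634, 45–59=9730, 60–74=5807, 75–89=6372, 90+=12037
Period 2:
Births: 3634 × 0.061 = 222
15–29: 610 × 0.978 = 597
30–44: 3032 × 0.969 = 2938
45–59: 3634 × 0.973 = 3536
60–74: 9730 × 0.952 = 9263
75–89: 5807 × 0.944 = 5482
90+: 6372 × 0.956 + 12037 × 0.491 = 6092 + 5910 = 12002
Population now: 0–14=222, 15–29=597, 30–44=2938, 45–59=3536, 60–74=9263, 75–89=5482, 90+=12002
Period 3:
Births: 2938 × 0.061 = 179
15–29: 222 × 0.978 = 217
30–44: 597 × 0.969 = 578
45–59: 2938 × 0.973 = 2859
60–74: 3536 × 0.952 = 3366
75–89: 9263 × 0.944 = 8744
90+: 5482 × 0.956 + 12002 × 0.491 = 5241 + 5893 = 11134
Population now: 0–14=179, 15–29=217, 30–44=578, 45–59=2859, 60–74=3366, 75–89=8744, 90+=11134
Scenario A total after 3 periods: 27077
Scenario B projection —
Period 1:
Births: 10000 × 0.111 = 1110
15–29: 3100 × 0.978 = 3032
30–44: 3750 × 0.969 = 3634
45–59: 10000 × 0.973 = 9730
60–74: 6100 × 0.952 = 5807
75–89: 6750 × 0.944 = 6372
90+: 9150 × 0.956 + 6700 × 0.491 = 8747 + 3290 = 12037
Population now: 0–14=1110, 15–29=3032, 30–44=3634, 45–59=9730, 60–74=5807, 75–89=6372, 90+=12037
Period 2:
Births: 3634 × 0.111 = 403
15–29: 1110 × 0.978 = 1086
30–44: 3032 × 0.969 = 2938
45–59: 3634 × 0.973 = 3536
60–74: 9730 × 0.952 = 9263
75–89: 5807 × 0.944 = 5482
90+: 6372 × 0.956 + 12037 × 0.491 = 6092 + 5910 = 12002
Population now: 0–14=403, 15–29=1086, 30–44=2938, 45–59=3536, 60–74=9263, 75–89=5482, 90+=12002
Period 3:
Births: 2938 × 0.111 = 326
15–29: 403 × 0.978 = 394
30–44: 1086 × 0.969 = 1052
45–59: 2938 × 0.973 = 2859
60–74: 3536 × 0.952 = 3366
75–89: 9263 × 0.944 = 8744
90+: 5482 × 0.956 + 12002 × 0.491 = 5241 + 5893 = 11134
Population now: 0–14=326, 15–29=394, 30–44=1052, 45–59=2859, 60–74=3366, 75–89=8744, 90+=11134
Scenario B total after 3 periods: 27875
Difference B − A = 27875 − 27077 = 798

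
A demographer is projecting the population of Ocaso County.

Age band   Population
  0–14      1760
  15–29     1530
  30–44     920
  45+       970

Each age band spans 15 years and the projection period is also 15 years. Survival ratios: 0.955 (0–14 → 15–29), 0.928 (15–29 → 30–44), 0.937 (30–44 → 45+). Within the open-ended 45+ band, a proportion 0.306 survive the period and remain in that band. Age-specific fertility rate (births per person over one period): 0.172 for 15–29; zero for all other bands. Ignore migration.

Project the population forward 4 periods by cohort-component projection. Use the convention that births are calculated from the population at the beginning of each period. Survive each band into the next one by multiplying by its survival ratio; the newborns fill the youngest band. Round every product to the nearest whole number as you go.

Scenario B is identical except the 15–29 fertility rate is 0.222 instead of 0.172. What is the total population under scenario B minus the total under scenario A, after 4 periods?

(Bands numbered youngest = 1 to oldest = 4.)
[period 1]
Births: 1530 * 0.172 = 263
Band 2: 1760 * 0.955 = 1681
Band 3: 1530 * 0.928 = 1420
Band 4: 920 * 0.937 + 970 * 0.306 = 862 + 297 = 1159
→ [263, 1681, 1420, 1159]
[period 2]
Births: 1681 * 0.172 = 289
Band 2: 263 * 0.955 = 251
Band 3: 1681 * 0.928 = 1560
Band 4: 1420 * 0.937 + 1159 * 0.306 = 1331 + 355 = 1686
→ [289, 251, 1560, 1686]
[period 3]
Births: 251 * 0.172 = 43
Band 2: 289 * 0.955 = 276
Band 3: 251 * 0.928 = 233
Band 4: 1560 * 0.937 + 1686 * 0.306 = 1462 + 516 = 1978
→ [43, 276, 233, 1978]
[period 4]
Births: 276 * 0.172 = 47
Band 2: 43 * 0.955 = 41
Band 3: 276 * 0.928 = 256
Band 4: 233 * 0.937 + 1978 * 0.306 = 218 + 605 = 823
→ [47, 41, 256, 823]
Scenario A total after 4 periods: 1167
Scenario B projection —
[period 1]
Births: 1530 * 0.222 = 340
Band 2: 1760 * 0.955 = 1681
Band 3: 1530 * 0.928 = 1420
Band 4: 920 * 0.937 + 970 * 0.306 = 862 + 297 = 1159
→ [340, 1681, 1420, 1159]
[period 2]
Births: 1681 * 0.222 = 373
Band 2: 340 * 0.955 = 325
Band 3: 1681 * 0.928 = 1560
Band 4: 1420 * 0.937 + 1159 * 0.306 = 1331 + 355 = 1686
→ [373, 325, 1560, 1686]
[period 3]
Births: 325 * 0.222 = 72
Band 2: 373 * 0.955 = 356
Band 3: 325 * 0.928 = 302
Band 4: 1560 * 0.937 + 1686 * 0.306 = 1462 + 516 = 1978
→ [72, 356, 302, 1978]
[period 4]
Births: 356 * 0.222 = 79
Band 2: 72 * 0.955 = 69
Band 3: 356 * 0.928 = 330
Band 4: 302 * 0.937 + 1978 * 0.306 = 283 + 605 = 888
→ [79, 69, 330, 888]
Scenario B total after 4 periods: 1366
Difference B − A = 1366 − 1167 = 199

199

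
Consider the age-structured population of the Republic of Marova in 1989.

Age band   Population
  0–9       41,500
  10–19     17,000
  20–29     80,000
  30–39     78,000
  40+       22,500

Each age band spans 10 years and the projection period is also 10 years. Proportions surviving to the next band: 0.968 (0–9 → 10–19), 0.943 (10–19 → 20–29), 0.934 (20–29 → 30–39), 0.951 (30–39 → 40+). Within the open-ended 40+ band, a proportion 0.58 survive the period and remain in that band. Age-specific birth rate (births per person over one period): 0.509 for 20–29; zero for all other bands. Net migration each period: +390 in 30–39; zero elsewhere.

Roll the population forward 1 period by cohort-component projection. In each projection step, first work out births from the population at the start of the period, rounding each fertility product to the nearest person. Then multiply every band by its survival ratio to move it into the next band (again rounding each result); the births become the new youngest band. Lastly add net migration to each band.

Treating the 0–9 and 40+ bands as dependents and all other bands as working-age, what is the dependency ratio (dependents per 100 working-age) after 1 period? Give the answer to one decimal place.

[period 1]
Births: 80000 × 0.509 = 40720
10–19: 41500 × 0.968 = 40172
20–29: 17000 × 0.943 = 16031
30–39: 80000 × 0.934 = 74720
40+: 78000 × 0.951 + 22500 × 0.58 = 74178 + 13050 = 87228
Net migration: 30–39 + 390 → 75110
Population now: 0–9=40720, 10–19=40172, 20–29=16031, 30–39=75110, 40+=87228
Dependents (band 0–9 + band 40+) = 40720 + 87228 = 127948; working-age = 131313; ratio = 127948/131313 × 100 = 97.4

97.4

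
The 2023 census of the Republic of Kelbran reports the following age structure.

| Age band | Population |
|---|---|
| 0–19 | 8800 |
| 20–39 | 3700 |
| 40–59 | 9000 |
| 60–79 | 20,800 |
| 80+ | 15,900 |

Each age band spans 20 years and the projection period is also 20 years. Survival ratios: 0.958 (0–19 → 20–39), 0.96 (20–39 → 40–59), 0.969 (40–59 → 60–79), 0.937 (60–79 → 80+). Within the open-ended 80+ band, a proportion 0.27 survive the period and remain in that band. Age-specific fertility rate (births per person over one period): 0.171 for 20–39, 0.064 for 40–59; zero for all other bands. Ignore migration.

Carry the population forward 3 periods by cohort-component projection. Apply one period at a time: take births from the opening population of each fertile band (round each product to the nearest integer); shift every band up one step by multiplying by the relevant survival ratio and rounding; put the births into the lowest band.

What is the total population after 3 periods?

Call the bands 1 to 5, youngest first.
— Period 1 —
Births: 3700 * 0.171 = 633, 9000 * 0.064 = 576 → total 1209
Band 2: 8800 * 0.958 = 8430
Band 3: 3700 * 0.96 = 3552
Band 4: 9000 * 0.969 = 8721
Band 5: 20800 * 0.937 + 15900 * 0.27 = 19490 + 4293 = 23783
Population now: 0–19=1209, 20–39=8430, 40–59=3552, 60–79=8721, 80+=23783
— Period 2 —
Births: 8430 * 0.171 = 1442, 3552 * 0.064 = 227 → total 1669
Band 2: 1209 * 0.958 = 1158
Band 3: 8430 * 0.96 = 8093
Band 4: 3552 * 0.969 = 3442
Band 5: 8721 * 0.937 + 23783 * 0.27 = 8172 + 6421 = 14593
Population now: 0–19=1669, 20–39=1158, 40–59=8093, 60–79=3442, 80+=14593
— Period 3 —
Births: 1158 * 0.171 = 198, 8093 * 0.064 = 518 → total 716
Band 2: 1669 * 0.958 = 1599
Band 3: 1158 * 0.96 = 1112
Band 4: 8093 * 0.969 = 7842
Band 5: 3442 * 0.937 + 14593 * 0.27 = 3225 + 3940 = 7165
Population now: 0–19=716, 20–39=1599, 40–59=1112, 60–79=7842, 80+=7165
Total after period 3: 716 + 1599 + 1112 + 7842 + 7165 = 18434

18434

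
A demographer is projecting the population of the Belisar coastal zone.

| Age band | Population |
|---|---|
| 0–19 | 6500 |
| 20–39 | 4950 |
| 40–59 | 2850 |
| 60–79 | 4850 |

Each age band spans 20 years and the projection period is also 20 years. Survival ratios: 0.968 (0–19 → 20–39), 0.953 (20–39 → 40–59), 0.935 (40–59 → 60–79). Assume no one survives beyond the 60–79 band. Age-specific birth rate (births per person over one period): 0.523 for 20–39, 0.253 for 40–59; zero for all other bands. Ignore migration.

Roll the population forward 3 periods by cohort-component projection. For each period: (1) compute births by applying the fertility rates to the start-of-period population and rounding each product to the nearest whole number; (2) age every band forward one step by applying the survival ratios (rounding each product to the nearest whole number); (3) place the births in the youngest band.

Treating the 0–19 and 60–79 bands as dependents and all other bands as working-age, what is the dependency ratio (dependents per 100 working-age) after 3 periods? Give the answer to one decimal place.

119.0

Period 1.
Births: 4950 × 0.523 = 2589 ; 2850 × 0.253 = 721 → total 3310
20–39: 6500 × 0.968 = 6292
40–59: 4950 × 0.953 = 4717
60–79: 2850 × 0.935 = 2665
End of period: [3310, 6292, 4717, 2665]
Period 2.
Births: 6292 × 0.523 = 3291 ; 4717 × 0.253 = 1193 → total 4484
20–39: 3310 × 0.968 = 3204
40–59: 6292 × 0.953 = 5996
60–79: 4717 × 0.935 = 4410
End of period: [4484, 3204, 5996, 4410]
Period 3.
Births: 3204 × 0.523 = 1676 ; 5996 × 0.253 = 1517 → total 3193
20–39: 4484 × 0.968 = 4341
40–59: 3204 × 0.953 = 3053
60–79: 5996 × 0.935 = 5606
End of period: [3193, 4341, 3053, 5606]
Dependents (band 0–19 + band 60–79) = 3193 + 5606 = 8799; working-age = 7394; ratio = 8799/7394 × 100 = 119.0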